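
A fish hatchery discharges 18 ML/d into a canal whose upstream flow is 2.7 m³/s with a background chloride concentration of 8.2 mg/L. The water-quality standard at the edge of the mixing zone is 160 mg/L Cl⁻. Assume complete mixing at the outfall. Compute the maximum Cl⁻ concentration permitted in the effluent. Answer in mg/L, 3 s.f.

2130 mg/L

18 ML/d = 0.2083 m³/s.
Mass balance: 160·2.908 = 0.2083·Cₑ + 2.7·8.2.
Cₑ = (465.3 − 22.14) / 0.2083 = 2127 mg/L.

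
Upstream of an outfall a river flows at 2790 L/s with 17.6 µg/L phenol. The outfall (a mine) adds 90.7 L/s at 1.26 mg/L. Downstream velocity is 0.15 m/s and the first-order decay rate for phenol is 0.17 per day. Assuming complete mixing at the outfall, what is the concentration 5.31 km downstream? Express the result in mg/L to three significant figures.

90.7 L/s = 0.0907 m³/s.
2790 L/s = 2.79 m³/s.
17.6 µg/L = 0.0176 mg/L.
After complete mixing, C₀ = (0.0907·1.26 + 2.79·0.0176) / 2.881 = 0.05672 mg/L.
Travel time t = 5310 m / 0.15 m/s = 3.54e+04 s = 0.4097 d.
C = 0.05672·exp(−0.17·0.4097) = 0.05672·0.9327 = 0.0529 mg/L.

0.0529 mg/L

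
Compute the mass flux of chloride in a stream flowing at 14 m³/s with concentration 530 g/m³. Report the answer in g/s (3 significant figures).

7420 g/s

Mass flux = Q·C = 14 m³/s × 530 g/m³ = 7420 g/s.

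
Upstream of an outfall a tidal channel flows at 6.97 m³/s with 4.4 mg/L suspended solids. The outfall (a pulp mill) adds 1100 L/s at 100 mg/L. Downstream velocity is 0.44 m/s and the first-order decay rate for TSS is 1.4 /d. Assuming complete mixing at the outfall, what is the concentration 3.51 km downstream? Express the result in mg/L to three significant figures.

15.3 mg/L

1100 L/s = 1.1 m³/s.
After complete mixing, C₀ = (1.1·100 + 6.97·4.4) / 8.07 = 17.43 mg/L.
Travel time t = 3510 m / 0.44 m/s = 7977 s = 0.09233 d.
C = 17.43·exp(−1.4·0.09233) = 17.43·0.8787 = 15.32 mg/L.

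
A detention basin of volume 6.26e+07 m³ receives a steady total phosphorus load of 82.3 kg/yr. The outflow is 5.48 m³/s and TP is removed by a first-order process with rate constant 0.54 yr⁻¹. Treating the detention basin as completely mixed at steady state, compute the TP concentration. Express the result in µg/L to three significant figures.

0.398 µg/L

Outflow Q = 5.48 m³/s × 3.156e+07 s/yr = 1.729e+08 m³/yr.
Steady-state CSTR mass balance: W = Q·C + k·V·C, so C = W/(Q + kV).
Q + kV = 1.729e+08 + 0.54·6.26e+07 = 2.067e+08 m³/yr.
C = 82.3/2.067e+08 = 3.981e-07 kg/m³ = 0.0003981 mg/L = 0.3981 µg/L.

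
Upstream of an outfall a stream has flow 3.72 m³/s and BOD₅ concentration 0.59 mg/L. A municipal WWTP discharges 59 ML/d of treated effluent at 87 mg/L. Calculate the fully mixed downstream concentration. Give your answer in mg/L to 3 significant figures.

14.0 mg/L

59 ML/d = 0.6829 m³/s.
Conservation of mass across the mixing zone: C = (0.6829·87 + 3.72·0.59) / (0.6829 + 3.72) = 61.6/4.403 = 13.99 mg/L.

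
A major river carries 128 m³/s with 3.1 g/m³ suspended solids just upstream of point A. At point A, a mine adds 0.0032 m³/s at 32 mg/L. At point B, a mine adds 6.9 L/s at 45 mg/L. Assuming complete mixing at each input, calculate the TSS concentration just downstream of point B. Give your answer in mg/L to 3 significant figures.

After input A: C = (128·3.1 + 0.0032·32) / 128 = 3.101 mg/L.
6.9 L/s = 0.0069 m³/s.
After input B: C = (128·3.101 + 0.0069·45) / 128 = 3.103 mg/L.

3.10 mg/L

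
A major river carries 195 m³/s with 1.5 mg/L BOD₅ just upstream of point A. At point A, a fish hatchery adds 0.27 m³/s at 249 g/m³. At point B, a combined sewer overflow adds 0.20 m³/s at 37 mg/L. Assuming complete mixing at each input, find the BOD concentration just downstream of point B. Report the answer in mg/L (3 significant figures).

After input A: C = (195·1.5 + 0.27·249) / 195.3 = 1.842 mg/L.
After input B: C = (195.3·1.842 + 0.2·37) / 195.5 = 1.878 mg/L.

1.88 mg/L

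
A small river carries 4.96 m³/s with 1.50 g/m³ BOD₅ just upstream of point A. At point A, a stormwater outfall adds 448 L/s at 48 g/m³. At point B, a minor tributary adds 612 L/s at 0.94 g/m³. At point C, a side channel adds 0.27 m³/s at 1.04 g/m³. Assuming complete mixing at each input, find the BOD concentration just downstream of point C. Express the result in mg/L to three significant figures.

4.74 mg/L

448 L/s = 0.448 m³/s.
After input A: C = (4.96·1.5 + 0.448·48) / 5.408 = 5.352 mg/L.
612 L/s = 0.612 m³/s.
After input B: C = (5.408·5.352 + 0.612·0.94) / 6.02 = 4.904 mg/L.
After input C: C = (6.02·4.904 + 0.27·1.04) / 6.29 = 4.738 mg/L.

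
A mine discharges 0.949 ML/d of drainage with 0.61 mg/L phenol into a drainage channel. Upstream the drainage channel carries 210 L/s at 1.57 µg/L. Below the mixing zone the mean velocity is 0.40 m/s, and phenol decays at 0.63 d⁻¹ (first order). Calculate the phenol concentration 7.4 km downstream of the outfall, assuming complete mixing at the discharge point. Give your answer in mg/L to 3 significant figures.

0.949 ML/d = 0.01098 m³/s.
210 L/s = 0.21 m³/s.
1.57 µg/L = 0.00157 mg/L.
After complete mixing, C₀ = (0.01098·0.61 + 0.21·0.00157) / 0.221 = 0.03181 mg/L.
Travel time t = 7400 m / 0.40 m/s = 1.85e+04 s = 0.2141 d.
C = 0.03181·exp(−0.63·0.2141) = 0.03181·0.8738 = 0.0278 mg/L.

0.0278 mg/L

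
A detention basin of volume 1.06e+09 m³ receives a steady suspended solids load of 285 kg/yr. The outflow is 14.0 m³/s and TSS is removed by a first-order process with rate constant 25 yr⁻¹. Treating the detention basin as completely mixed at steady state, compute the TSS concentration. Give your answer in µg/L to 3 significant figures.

Outflow Q = 14.0 m³/s × 3.156e+07 s/yr = 4.418e+08 m³/yr.
Steady-state CSTR mass balance: W = Q·C + k·V·C, so C = W/(Q + kV).
Q + kV = 4.418e+08 + 25·1.06e+09 = 2.694e+10 m³/yr.
C = 285/2.694e+10 = 1.058e-08 kg/m³ = 1.058e-05 mg/L = 0.01058 µg/L.

0.0106 µg/L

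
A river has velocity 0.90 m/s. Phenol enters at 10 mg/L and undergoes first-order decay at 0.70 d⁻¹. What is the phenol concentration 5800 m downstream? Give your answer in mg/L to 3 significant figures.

Travel time t = 5800 m / 0.90 m/s = 5800/0.90 = 6444 s = 0.07459 d.
First-order decay: C = 10·exp(−0.70·0.07459) = 10·0.9491 = 9.491 mg/L.

9.49 mg/L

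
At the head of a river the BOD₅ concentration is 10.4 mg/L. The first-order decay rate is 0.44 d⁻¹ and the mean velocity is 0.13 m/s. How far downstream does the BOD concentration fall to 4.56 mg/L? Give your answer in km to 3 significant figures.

21.0 km

From C = C₀·e^(−kt), t = ln(C₀/C)/k = ln(10.4/4.56)/0.44 = 0.8245/0.44 = 1.874 d.
Distance = v·t = 0.13 m/s × 1.619e+05 s = 2.105e+04 m = 21.05 km.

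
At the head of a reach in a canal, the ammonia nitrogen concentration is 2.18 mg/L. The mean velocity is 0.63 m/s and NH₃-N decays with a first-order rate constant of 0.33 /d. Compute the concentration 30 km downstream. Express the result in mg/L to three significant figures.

1.82 mg/L

Travel time t = 30 km / 0.63 m/s = 3e+04/0.63 = 4.762e+04 s = 0.5511 d.
First-order decay: C = 2.18·exp(−0.33·0.5511) = 2.18·0.8337 = 1.817 mg/L.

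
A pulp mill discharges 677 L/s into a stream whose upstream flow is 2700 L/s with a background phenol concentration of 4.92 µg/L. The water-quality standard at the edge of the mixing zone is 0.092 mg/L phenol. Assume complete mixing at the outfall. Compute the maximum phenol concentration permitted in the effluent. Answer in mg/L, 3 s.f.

0.439 mg/L

677 L/s = 0.677 m³/s.
2700 L/s = 2.7 m³/s.
4.92 µg/L = 0.00492 mg/L.
Mass balance: 0.092·3.377 = 0.677·Cₑ + 2.7·0.00492.
Cₑ = (0.3107 − 0.01328) / 0.677 = 0.4393 mg/L.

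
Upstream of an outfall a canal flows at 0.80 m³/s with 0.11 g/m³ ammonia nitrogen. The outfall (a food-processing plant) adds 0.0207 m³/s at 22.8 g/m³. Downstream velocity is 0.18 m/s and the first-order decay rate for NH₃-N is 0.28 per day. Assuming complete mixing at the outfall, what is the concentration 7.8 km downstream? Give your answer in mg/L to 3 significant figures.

0.593 mg/L

After complete mixing, C₀ = (0.0207·22.8 + 0.8·0.11) / 0.8207 = 0.6823 mg/L.
Travel time t = 7800 m / 0.18 m/s = 4.333e+04 s = 0.5015 d.
C = 0.6823·exp(−0.28·0.5015) = 0.6823·0.869 = 0.5929 mg/L.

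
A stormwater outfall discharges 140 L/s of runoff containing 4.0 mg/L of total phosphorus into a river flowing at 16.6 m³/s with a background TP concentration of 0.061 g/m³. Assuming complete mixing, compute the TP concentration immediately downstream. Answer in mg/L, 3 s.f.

0.0939 mg/L

140 L/s = 0.14 m³/s.
Conservation of mass across the mixing zone: C = (0.14·4 + 16.6·0.061) / (0.14 + 16.6) = 1.573/16.74 = 0.09394 mg/L.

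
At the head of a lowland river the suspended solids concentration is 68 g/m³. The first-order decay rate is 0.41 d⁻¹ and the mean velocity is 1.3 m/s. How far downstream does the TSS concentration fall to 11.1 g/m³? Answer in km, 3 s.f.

From C = C₀·e^(−kt), t = ln(C₀/C)/k = ln(68/11.1)/0.41 = 1.813/0.41 = 4.421 d.
Distance = v·t = 1.3 m/s × 3.82e+05 s = 4.966e+05 m = 496.6 km.

497 km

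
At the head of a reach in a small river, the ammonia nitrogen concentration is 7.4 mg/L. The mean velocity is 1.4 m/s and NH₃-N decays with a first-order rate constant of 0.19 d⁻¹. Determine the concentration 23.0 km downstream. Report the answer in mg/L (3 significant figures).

7.14 mg/L

Travel time t = 23.0 km / 1.4 m/s = 2.3e+04/1.4 = 1.643e+04 s = 0.1901 d.
First-order decay: C = 7.4·exp(−0.19·0.1901) = 7.4·0.9645 = 7.137 mg/L.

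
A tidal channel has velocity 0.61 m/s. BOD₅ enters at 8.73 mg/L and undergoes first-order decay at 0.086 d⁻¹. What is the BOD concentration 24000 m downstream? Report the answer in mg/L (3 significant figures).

8.39 mg/L

Travel time t = 24000 m / 0.61 m/s = 2.4e+04/0.61 = 3.934e+04 s = 0.4554 d.
First-order decay: C = 8.73·exp(−0.086·0.4554) = 8.73·0.9616 = 8.395 mg/L.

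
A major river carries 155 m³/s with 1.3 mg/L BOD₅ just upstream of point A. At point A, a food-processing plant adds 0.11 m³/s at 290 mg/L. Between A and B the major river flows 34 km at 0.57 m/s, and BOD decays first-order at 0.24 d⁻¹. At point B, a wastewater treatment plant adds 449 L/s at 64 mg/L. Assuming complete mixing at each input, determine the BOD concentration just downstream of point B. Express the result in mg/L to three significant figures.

After input A: C = (155·1.3 + 0.11·290) / 155.1 = 1.505 mg/L.
Over the 34 km reach to input B (t = 5.965e+04 s = 0.6904 d), decay gives C = 1.505·exp(−0.24·0.6904) = 1.275 mg/L.
449 L/s = 0.449 m³/s.
After input B: C = (155.1·1.275 + 0.449·64) / 155.6 = 1.456 mg/L.

1.46 mg/L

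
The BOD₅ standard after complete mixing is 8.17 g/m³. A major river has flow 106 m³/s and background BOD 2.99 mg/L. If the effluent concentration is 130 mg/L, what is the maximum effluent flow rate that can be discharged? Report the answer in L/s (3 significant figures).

4510 L/s

Mass balance at complete mixing: C_std·(Q_w + Q_r) = Q_w·C_e + Q_r·C_b.
Rearranging, Q_w = Q_r·(C_std − C_b)/(C_e − C_std) = 106·(8.17 − 2.99) / (130 − 8.17) = 4.507 m³/s.
= 4507 L/s.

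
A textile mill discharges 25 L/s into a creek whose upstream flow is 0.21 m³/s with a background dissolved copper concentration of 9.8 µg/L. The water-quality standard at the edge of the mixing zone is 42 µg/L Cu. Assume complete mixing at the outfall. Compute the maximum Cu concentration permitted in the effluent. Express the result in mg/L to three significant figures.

0.312 mg/L

25 L/s = 0.025 m³/s.
9.8 µg/L = 0.0098 mg/L.
42 µg/L = 0.042 mg/L.
Mass balance: 0.042·0.235 = 0.025·Cₑ + 0.21·0.0098.
Cₑ = (0.00987 − 0.002058) / 0.025 = 0.3125 mg/L.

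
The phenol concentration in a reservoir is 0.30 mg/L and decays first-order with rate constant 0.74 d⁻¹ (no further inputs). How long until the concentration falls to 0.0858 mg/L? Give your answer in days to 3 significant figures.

t = ln(C₀/C)/k = ln(0.30/0.0858)/0.74 = 1.252/0.74 = 1.692 d.

1.69 d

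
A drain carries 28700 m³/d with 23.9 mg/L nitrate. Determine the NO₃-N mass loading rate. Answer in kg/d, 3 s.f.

28700 m³/d = 0.3322 m³/s.
Mass flux = Q·C = 0.3322 m³/s × 23.9 g/m³ = 7.939 g/s.
= 7.939 g/s × 86.4 = 685.9 kg/d.

686 kg/d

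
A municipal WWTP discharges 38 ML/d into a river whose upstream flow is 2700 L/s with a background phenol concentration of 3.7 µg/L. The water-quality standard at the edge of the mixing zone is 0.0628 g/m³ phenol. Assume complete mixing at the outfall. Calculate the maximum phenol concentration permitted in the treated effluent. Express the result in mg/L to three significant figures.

38 ML/d = 0.4398 m³/s.
2700 L/s = 2.7 m³/s.
3.7 µg/L = 0.0037 mg/L.
Mass balance: 0.0628·3.14 = 0.4398·Cₑ + 2.7·0.0037.
Cₑ = (0.1972 − 0.00999) / 0.4398 = 0.4256 mg/L.

0.426 mg/L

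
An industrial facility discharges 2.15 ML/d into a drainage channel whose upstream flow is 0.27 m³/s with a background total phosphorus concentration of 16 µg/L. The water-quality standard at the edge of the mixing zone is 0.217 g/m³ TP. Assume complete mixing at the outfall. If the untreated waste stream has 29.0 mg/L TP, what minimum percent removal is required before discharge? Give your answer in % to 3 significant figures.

91.7 %

2.15 ML/d = 0.02488 m³/s.
16 µg/L = 0.016 mg/L.
Mass balance: 0.217·0.2949 = 0.02488·Cₑ + 0.27·0.016.
Cₑ = (0.06399 − 0.00432) / 0.02488 = 2.398 mg/L.
Required removal = 1 − 2.398/29.0 = 91.73 %.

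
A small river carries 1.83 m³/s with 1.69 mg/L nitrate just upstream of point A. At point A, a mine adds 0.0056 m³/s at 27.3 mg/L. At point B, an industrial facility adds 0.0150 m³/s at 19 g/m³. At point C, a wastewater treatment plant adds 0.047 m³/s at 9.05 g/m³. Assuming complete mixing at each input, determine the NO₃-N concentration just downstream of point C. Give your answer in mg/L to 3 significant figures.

After input A: C = (1.83·1.69 + 0.0056·27.3) / 1.836 = 1.768 mg/L.
After input B: C = (1.836·1.768 + 0.015·19) / 1.851 = 1.908 mg/L.
After input C: C = (1.851·1.908 + 0.047·9.05) / 1.898 = 2.085 mg/L.

2.08 mg/L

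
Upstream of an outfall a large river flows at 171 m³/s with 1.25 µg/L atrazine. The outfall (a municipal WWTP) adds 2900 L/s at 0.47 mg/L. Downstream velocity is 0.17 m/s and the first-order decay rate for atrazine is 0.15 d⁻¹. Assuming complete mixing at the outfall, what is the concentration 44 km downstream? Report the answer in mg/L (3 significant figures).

0.00579 mg/L

2900 L/s = 2.9 m³/s.
1.25 µg/L = 0.00125 mg/L.
After complete mixing, C₀ = (2.9·0.47 + 171·0.00125) / 173.9 = 0.009067 mg/L.
Travel time t = 4.4e+04 m / 0.17 m/s = 2.588e+05 s = 2.996 d.
C = 0.009067·exp(−0.15·2.996) = 0.009067·0.638 = 0.005785 mg/L.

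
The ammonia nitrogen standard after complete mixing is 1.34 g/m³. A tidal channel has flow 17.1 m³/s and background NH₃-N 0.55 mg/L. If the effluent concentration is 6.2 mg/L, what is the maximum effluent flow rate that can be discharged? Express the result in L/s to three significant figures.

2780 L/s

Mass balance at complete mixing: C_std·(Q_w + Q_r) = Q_w·C_e + Q_r·C_b.
Rearranging, Q_w = Q_r·(C_std − C_b)/(C_e − C_std) = 17.1·(1.34 − 0.55) / (6.2 − 1.34) = 2.78 m³/s.
= 2780 L/s.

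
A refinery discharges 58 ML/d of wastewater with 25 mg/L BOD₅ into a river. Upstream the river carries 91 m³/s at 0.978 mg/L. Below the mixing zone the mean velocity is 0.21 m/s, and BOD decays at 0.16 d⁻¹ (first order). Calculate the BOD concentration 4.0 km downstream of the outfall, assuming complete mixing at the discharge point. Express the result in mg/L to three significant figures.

58 ML/d = 0.6713 m³/s.
After complete mixing, C₀ = (0.6713·25 + 91·0.978) / 91.67 = 1.154 mg/L.
Travel time t = 4000 m / 0.21 m/s = 1.905e+04 s = 0.2205 d.
C = 1.154·exp(−0.16·0.2205) = 1.154·0.9653 = 1.114 mg/L.

1.11 mg/L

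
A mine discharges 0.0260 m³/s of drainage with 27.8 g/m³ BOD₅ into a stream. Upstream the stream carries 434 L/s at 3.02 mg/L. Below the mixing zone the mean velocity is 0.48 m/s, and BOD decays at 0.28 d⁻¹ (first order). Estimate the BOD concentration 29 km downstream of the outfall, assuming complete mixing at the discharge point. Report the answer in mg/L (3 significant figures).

3.63 mg/L

434 L/s = 0.434 m³/s.
After complete mixing, C₀ = (0.026·27.8 + 0.434·3.02) / 0.46 = 4.421 mg/L.
Travel time t = 2.9e+04 m / 0.48 m/s = 6.042e+04 s = 0.6993 d.
C = 4.421·exp(−0.28·0.6993) = 4.421·0.8222 = 3.635 mg/L.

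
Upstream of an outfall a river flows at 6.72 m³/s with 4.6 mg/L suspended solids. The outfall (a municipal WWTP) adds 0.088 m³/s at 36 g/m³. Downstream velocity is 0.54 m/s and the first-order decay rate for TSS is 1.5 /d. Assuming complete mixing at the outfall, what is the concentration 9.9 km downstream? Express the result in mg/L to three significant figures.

After complete mixing, C₀ = (0.088·36 + 6.72·4.6) / 6.808 = 5.006 mg/L.
Travel time t = 9900 m / 0.54 m/s = 1.833e+04 s = 0.2122 d.
C = 5.006·exp(−1.5·0.2122) = 5.006·0.7274 = 3.641 mg/L.

3.64 mg/L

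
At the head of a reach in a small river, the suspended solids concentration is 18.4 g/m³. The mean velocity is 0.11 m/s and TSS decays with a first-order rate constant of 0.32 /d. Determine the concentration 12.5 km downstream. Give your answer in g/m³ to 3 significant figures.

12.1 g/m³

Travel time t = 12.5 km / 0.11 m/s = 1.25e+04/0.11 = 1.136e+05 s = 1.315 d.
First-order decay: C = 18.4·exp(−0.32·1.315) = 18.4·0.6565 = 12.08 g/m³.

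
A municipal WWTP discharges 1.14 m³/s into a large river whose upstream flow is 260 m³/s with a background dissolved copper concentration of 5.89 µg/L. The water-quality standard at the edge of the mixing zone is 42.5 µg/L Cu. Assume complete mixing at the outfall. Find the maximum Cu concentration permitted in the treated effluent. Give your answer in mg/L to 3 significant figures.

8.39 mg/L

5.89 µg/L = 0.00589 mg/L.
42.5 µg/L = 0.0425 mg/L.
Mass balance: 0.0425·261.1 = 1.14·Cₑ + 260·0.00589.
Cₑ = (11.1 − 1.531) / 1.14 = 8.392 mg/L.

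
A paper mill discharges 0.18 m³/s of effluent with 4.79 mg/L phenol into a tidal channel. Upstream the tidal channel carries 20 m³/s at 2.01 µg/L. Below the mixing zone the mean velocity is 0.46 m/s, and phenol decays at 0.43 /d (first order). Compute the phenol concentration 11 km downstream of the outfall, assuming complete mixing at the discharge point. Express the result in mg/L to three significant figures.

2.01 µg/L = 0.00201 mg/L.
After complete mixing, C₀ = (0.18·4.79 + 20·0.00201) / 20.18 = 0.04472 mg/L.
Travel time t = 1.1e+04 m / 0.46 m/s = 2.391e+04 s = 0.2768 d.
C = 0.04472·exp(−0.43·0.2768) = 0.04472·0.8878 = 0.0397 mg/L.

0.0397 mg/L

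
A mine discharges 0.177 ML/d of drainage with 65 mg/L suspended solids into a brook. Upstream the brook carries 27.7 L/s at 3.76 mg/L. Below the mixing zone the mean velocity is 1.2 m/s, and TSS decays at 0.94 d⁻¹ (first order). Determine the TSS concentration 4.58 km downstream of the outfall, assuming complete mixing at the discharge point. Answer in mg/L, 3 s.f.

7.65 mg/L

0.177 ML/d = 0.002049 m³/s.
27.7 L/s = 0.0277 m³/s.
After complete mixing, C₀ = (0.002049·65 + 0.0277·3.76) / 0.02975 = 7.977 mg/L.
Travel time t = 4580 m / 1.2 m/s = 3817 s = 0.04417 d.
C = 7.977·exp(−0.94·0.04417) = 7.977·0.9593 = 7.653 mg/L.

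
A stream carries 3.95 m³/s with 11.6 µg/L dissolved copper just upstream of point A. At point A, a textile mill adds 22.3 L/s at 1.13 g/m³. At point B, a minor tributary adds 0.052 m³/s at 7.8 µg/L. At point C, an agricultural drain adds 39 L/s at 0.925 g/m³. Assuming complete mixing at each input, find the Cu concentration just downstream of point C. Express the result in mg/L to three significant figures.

0.0265 mg/L

11.6 µg/L = 0.0116 mg/L.
22.3 L/s = 0.0223 m³/s.
After input A: C = (3.95·0.0116 + 0.0223·1.13) / 3.972 = 0.01788 mg/L.
7.8 µg/L = 0.0078 mg/L.
After input B: C = (3.972·0.01788 + 0.052·0.0078) / 4.024 = 0.01775 mg/L.
39 L/s = 0.039 m³/s.
After input C: C = (4.024·0.01775 + 0.039·0.925) / 4.063 = 0.02646 mg/L.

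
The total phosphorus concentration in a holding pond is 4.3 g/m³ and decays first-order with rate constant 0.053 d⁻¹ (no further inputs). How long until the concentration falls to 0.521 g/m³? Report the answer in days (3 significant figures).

t = ln(C₀/C)/k = ln(4.3/0.521)/0.053 = 2.111/0.053 = 39.82 d.

39.8 d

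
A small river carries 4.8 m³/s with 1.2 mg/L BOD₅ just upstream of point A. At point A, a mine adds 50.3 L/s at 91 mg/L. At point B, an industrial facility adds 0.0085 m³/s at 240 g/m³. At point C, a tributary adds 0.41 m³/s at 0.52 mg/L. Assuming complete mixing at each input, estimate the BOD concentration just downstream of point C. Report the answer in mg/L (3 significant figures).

50.3 L/s = 0.0503 m³/s.
After input A: C = (4.8·1.2 + 0.0503·91) / 4.85 = 2.131 mg/L.
After input B: C = (4.85·2.131 + 0.0085·240) / 4.859 = 2.547 mg/L.
After input C: C = (4.859·2.547 + 0.41·0.52) / 5.269 = 2.39 mg/L.

2.39 mg/L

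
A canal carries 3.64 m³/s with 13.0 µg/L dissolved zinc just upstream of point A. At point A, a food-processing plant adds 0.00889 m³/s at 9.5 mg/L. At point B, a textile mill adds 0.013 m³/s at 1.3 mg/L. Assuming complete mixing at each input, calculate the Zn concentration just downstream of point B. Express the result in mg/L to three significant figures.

0.0406 mg/L

13.0 µg/L = 0.013 mg/L.
After input A: C = (3.64·0.013 + 0.00889·9.5) / 3.649 = 0.03611 mg/L.
After input B: C = (3.649·0.03611 + 0.013·1.3) / 3.662 = 0.0406 mg/L.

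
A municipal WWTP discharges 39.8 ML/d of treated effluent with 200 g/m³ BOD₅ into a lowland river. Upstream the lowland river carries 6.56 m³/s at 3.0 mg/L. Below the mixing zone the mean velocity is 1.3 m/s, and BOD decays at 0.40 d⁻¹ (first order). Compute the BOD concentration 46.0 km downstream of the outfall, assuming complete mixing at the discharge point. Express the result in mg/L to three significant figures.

39.8 ML/d = 0.4606 m³/s.
After complete mixing, C₀ = (0.4606·200 + 6.56·3) / 7.021 = 15.93 mg/L.
Travel time t = 4.6e+04 m / 1.3 m/s = 3.538e+04 s = 0.4095 d.
C = 15.93·exp(−0.40·0.4095) = 15.93·0.8489 = 13.52 mg/L.

13.5 mg/L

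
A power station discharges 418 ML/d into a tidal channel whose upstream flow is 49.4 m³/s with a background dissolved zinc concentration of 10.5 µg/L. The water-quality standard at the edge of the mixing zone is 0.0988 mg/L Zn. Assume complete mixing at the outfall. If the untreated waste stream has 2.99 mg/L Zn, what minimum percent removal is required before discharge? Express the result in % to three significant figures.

66.5 %

418 ML/d = 4.838 m³/s.
10.5 µg/L = 0.0105 mg/L.
Mass balance: 0.0988·54.24 = 4.838·Cₑ + 49.4·0.0105.
Cₑ = (5.359 − 0.5187) / 4.838 = 1 mg/L.
Required removal = 1 − 1/2.99 = 66.54 %.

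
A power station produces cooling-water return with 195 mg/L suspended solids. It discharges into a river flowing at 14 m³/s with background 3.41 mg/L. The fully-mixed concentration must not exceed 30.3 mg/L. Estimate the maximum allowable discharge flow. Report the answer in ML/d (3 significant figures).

Mass balance at complete mixing: C_std·(Q_w + Q_r) = Q_w·C_e + Q_r·C_b.
Rearranging, Q_w = Q_r·(C_std − C_b)/(C_e − C_std) = 14·(30.3 − 3.41) / (195 − 30.3) = 2.286 m³/s.
= 197.5 ML/d.

197 ML/d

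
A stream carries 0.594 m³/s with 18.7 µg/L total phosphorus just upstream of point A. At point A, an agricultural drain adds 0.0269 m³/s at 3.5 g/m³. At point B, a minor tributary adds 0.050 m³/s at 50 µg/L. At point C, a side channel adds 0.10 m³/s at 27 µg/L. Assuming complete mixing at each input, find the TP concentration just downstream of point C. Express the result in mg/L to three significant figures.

0.143 mg/L

18.7 µg/L = 0.0187 mg/L.
After input A: C = (0.594·0.0187 + 0.0269·3.5) / 0.6209 = 0.1695 mg/L.
50 µg/L = 0.05 mg/L.
After input B: C = (0.6209·0.1695 + 0.05·0.05) / 0.6709 = 0.1606 mg/L.
27 µg/L = 0.027 mg/L.
After input C: C = (0.6709·0.1606 + 0.1·0.027) / 0.7709 = 0.1433 mg/L.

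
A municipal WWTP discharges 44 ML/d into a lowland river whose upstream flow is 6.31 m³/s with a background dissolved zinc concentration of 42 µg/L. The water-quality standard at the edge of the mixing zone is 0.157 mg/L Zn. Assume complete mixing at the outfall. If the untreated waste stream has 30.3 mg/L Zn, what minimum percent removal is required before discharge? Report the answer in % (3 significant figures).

94.8 %

44 ML/d = 0.5093 m³/s.
42 µg/L = 0.042 mg/L.
Mass balance: 0.157·6.819 = 0.5093·Cₑ + 6.31·0.042.
Cₑ = (1.071 − 0.265) / 0.5093 = 1.582 mg/L.
Required removal = 1 − 1.582/30.3 = 94.78 %.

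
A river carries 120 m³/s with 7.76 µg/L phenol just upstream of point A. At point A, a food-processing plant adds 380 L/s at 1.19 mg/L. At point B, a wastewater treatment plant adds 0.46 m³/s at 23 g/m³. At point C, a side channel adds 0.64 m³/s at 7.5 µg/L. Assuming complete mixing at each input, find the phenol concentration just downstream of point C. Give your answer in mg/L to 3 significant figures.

0.0985 mg/L

7.76 µg/L = 0.00776 mg/L.
380 L/s = 0.38 m³/s.
After input A: C = (120·0.00776 + 0.38·1.19) / 120.4 = 0.01149 mg/L.
After input B: C = (120.4·0.01149 + 0.46·23) / 120.8 = 0.099 mg/L.
7.5 µg/L = 0.0075 mg/L.
After input C: C = (120.8·0.099 + 0.64·0.0075) / 121.5 = 0.09852 mg/L.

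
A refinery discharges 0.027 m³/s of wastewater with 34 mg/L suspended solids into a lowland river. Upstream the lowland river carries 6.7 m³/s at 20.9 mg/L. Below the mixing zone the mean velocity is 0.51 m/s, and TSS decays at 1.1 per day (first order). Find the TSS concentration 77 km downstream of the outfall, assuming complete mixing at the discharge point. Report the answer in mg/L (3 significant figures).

After complete mixing, C₀ = (0.027·34 + 6.7·20.9) / 6.727 = 20.95 mg/L.
Travel time t = 7.7e+04 m / 0.51 m/s = 1.51e+05 s = 1.747 d.
C = 20.95·exp(−1.1·1.747) = 20.95·0.1463 = 3.065 mg/L.

3.07 mg/L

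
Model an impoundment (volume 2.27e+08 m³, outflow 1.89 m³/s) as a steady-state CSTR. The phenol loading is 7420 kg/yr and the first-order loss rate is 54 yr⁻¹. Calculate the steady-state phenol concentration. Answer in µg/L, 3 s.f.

Outflow Q = 1.89 m³/s × 3.156e+07 s/yr = 5.964e+07 m³/yr.
Steady-state CSTR mass balance: W = Q·C + k·V·C, so C = W/(Q + kV).
Q + kV = 5.964e+07 + 54·2.27e+08 = 1.232e+10 m³/yr.
C = 7420/1.232e+10 = 6.024e-07 kg/m³ = 0.0006024 mg/L = 0.6024 µg/L.

0.602 µg/L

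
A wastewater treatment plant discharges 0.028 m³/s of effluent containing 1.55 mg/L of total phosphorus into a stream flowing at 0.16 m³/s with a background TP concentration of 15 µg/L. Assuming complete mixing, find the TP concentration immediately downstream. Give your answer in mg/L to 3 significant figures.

15 µg/L = 0.015 mg/L.
Conservation of mass across the mixing zone: C = (0.028·1.55 + 0.16·0.015) / (0.028 + 0.16) = 0.0458/0.188 = 0.2436 mg/L.

0.244 mg/L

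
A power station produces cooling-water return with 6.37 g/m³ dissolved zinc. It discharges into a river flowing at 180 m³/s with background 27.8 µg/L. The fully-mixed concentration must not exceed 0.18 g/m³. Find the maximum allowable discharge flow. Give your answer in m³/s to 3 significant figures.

27.8 µg/L = 0.0278 mg/L.
Mass balance at complete mixing: C_std·(Q_w + Q_r) = Q_w·C_e + Q_r·C_b.
Rearranging, Q_w = Q_r·(C_std − C_b)/(C_e − C_std) = 180·(0.18 − 0.0278) / (6.37 − 0.18) = 4.426 m³/s.

4.43 m³/s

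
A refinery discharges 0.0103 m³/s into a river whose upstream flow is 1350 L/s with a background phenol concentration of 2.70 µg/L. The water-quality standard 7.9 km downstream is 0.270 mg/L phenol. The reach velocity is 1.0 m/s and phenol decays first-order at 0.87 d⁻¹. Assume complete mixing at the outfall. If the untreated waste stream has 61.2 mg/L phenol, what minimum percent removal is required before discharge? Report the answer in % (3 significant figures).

37.5 %

1350 L/s = 1.35 m³/s.
2.70 µg/L = 0.0027 mg/L.
Travel time to the compliance point: t = 7900/1.0 = 7900 s = 0.09144 d; decay factor exp(−0.87·0.09144) = 0.9235.
So the concentration just after mixing may be at most 0.27/0.9235 = 0.2924 mg/L.
Mass balance: 0.2924·1.36 = 0.0103·Cₑ + 1.35·0.0027.
Cₑ = (0.3977 − 0.003645) / 0.0103 = 38.26 mg/L.
Required removal = 1 − 38.26/61.2 = 37.49 %.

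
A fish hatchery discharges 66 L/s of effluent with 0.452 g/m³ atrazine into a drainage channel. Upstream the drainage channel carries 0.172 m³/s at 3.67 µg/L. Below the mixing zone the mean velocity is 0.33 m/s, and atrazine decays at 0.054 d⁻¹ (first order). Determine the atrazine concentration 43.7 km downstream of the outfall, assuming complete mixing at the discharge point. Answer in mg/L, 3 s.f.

66 L/s = 0.066 m³/s.
3.67 µg/L = 0.00367 mg/L.
After complete mixing, C₀ = (0.066·0.452 + 0.172·0.00367) / 0.238 = 0.128 mg/L.
Travel time t = 4.37e+04 m / 0.33 m/s = 1.324e+05 s = 1.533 d.
C = 0.128·exp(−0.054·1.533) = 0.128·0.9206 = 0.1178 mg/L.

0.118 mg/L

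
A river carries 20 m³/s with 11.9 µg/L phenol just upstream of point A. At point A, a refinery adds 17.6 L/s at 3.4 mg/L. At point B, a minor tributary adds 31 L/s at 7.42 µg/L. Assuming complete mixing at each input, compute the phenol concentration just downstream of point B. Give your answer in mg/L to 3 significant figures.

0.0149 mg/L

11.9 µg/L = 0.0119 mg/L.
17.6 L/s = 0.0176 m³/s.
After input A: C = (20·0.0119 + 0.0176·3.4) / 20.02 = 0.01488 mg/L.
31 L/s = 0.031 m³/s.
7.42 µg/L = 0.00742 mg/L.
After input B: C = (20.02·0.01488 + 0.031·0.00742) / 20.05 = 0.01487 mg/L.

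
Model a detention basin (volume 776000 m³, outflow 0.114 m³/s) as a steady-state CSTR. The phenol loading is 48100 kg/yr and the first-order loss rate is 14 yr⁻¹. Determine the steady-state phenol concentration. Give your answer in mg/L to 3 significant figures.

3.33 mg/L

Outflow Q = 0.114 m³/s × 3.156e+07 s/yr = 3.598e+06 m³/yr.
Steady-state CSTR mass balance: W = Q·C + k·V·C, so C = W/(Q + kV).
Q + kV = 3.598e+06 + 14·776000 = 1.446e+07 m³/yr.
C = 48100/1.446e+07 = 0.003326 kg/m³ = 3.326 mg/L.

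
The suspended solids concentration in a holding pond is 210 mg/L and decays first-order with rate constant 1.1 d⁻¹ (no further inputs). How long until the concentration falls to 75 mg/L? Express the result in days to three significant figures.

t = ln(C₀/C)/k = ln(210/75)/1.1 = 1.03/1.1 = 0.936 d.

0.936 d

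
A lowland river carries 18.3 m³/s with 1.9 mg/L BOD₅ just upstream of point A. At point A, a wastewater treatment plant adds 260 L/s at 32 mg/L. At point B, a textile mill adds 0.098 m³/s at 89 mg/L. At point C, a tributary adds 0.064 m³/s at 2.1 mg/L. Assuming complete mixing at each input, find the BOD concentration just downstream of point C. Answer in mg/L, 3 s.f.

2.77 mg/L

260 L/s = 0.26 m³/s.
After input A: C = (18.3·1.9 + 0.26·32) / 18.56 = 2.322 mg/L.
After input B: C = (18.56·2.322 + 0.098·89) / 18.66 = 2.777 mg/L.
After input C: C = (18.66·2.777 + 0.064·2.1) / 18.72 = 2.775 mg/L.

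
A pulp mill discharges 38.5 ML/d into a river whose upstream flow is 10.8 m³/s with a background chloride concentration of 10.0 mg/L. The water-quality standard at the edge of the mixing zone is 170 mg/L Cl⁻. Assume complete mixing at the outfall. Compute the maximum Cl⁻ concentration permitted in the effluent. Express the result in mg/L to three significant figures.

4050 mg/L

38.5 ML/d = 0.4456 m³/s.
Mass balance: 170·11.25 = 0.4456·Cₑ + 10.8·10.
Cₑ = (1912 − 108) / 0.4456 = 4048 mg/L.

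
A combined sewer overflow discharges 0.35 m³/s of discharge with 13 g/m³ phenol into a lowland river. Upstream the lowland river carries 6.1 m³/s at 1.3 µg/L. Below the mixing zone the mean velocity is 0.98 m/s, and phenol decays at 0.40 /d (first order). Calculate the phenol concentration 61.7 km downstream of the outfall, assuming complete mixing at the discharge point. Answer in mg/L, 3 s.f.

0.528 mg/L

1.3 µg/L = 0.0013 mg/L.
After complete mixing, C₀ = (0.35·13 + 6.1·0.0013) / 6.45 = 0.7067 mg/L.
Travel time t = 6.17e+04 m / 0.98 m/s = 6.296e+04 s = 0.7287 d.
C = 0.7067·exp(−0.40·0.7287) = 0.7067·0.7472 = 0.528 mg/L.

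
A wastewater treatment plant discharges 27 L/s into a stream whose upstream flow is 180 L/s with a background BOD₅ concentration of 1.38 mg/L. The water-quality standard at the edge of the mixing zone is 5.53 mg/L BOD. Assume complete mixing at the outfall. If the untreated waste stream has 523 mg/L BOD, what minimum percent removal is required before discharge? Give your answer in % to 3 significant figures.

27 L/s = 0.027 m³/s.
180 L/s = 0.18 m³/s.
Mass balance: 5.53·0.207 = 0.027·Cₑ + 0.18·1.38.
Cₑ = (1.145 − 0.2484) / 0.027 = 33.2 mg/L.
Required removal = 1 − 33.2/523 = 93.65 %.

93.7 %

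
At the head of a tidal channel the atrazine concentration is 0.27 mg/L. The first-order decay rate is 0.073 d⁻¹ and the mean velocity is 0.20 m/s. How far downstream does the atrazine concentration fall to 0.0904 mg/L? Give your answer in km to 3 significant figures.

259 km

From C = C₀·e^(−kt), t = ln(C₀/C)/k = ln(0.27/0.0904)/0.073 = 1.094/0.073 = 14.99 d.
Distance = v·t = 0.20 m/s × 1.295e+06 s = 2.59e+05 m = 259 km.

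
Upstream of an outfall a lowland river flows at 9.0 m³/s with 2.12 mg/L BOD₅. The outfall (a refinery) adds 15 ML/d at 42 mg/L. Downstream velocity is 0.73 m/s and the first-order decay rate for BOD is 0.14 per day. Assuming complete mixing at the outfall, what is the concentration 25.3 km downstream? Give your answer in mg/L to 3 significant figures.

15 ML/d = 0.1736 m³/s.
After complete mixing, C₀ = (0.1736·42 + 9·2.12) / 9.174 = 2.875 mg/L.
Travel time t = 2.53e+04 m / 0.73 m/s = 3.466e+04 s = 0.4011 d.
C = 2.875·exp(−0.14·0.4011) = 2.875·0.9454 = 2.718 mg/L.

2.72 mg/L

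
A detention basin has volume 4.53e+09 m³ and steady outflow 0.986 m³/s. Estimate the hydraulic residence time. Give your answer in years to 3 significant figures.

Q = 0.986 m³/s × 3.156e+07 s/yr = 3.112e+07 m³/yr.
Hydraulic residence time τ = V/Q = 4.53e+09/3.112e+07 = 145.6 yr.

146 yr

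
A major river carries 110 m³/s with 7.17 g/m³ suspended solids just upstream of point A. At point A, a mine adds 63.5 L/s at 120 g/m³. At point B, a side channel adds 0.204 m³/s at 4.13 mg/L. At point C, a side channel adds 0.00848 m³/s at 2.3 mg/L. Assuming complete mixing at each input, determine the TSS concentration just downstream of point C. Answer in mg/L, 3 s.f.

7.23 mg/L

63.5 L/s = 0.0635 m³/s.
After input A: C = (110·7.17 + 0.0635·120) / 110.1 = 7.235 mg/L.
After input B: C = (110.1·7.235 + 0.204·4.13) / 110.3 = 7.229 mg/L.
After input C: C = (110.3·7.229 + 0.00848·2.3) / 110.3 = 7.229 mg/L.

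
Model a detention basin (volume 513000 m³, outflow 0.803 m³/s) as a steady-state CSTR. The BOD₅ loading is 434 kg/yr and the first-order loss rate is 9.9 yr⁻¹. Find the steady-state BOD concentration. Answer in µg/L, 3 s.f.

Outflow Q = 0.803 m³/s × 3.156e+07 s/yr = 2.534e+07 m³/yr.
Steady-state CSTR mass balance: W = Q·C + k·V·C, so C = W/(Q + kV).
Q + kV = 2.534e+07 + 9.9·513000 = 3.042e+07 m³/yr.
C = 434/3.042e+07 = 1.427e-05 kg/m³ = 0.01427 mg/L = 14.27 µg/L.

14.3 µg/L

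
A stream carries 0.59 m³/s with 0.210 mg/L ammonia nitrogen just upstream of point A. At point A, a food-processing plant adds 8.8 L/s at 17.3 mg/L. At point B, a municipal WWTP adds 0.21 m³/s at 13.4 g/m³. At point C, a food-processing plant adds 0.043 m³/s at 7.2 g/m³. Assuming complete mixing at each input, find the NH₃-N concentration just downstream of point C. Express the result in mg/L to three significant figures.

8.8 L/s = 0.0088 m³/s.
After input A: C = (0.59·0.21 + 0.0088·17.3) / 0.5988 = 0.4612 mg/L.
After input B: C = (0.5988·0.4612 + 0.21·13.4) / 0.8088 = 3.821 mg/L.
After input C: C = (0.8088·3.821 + 0.043·7.2) / 0.8518 = 3.991 mg/L.

3.99 mg/L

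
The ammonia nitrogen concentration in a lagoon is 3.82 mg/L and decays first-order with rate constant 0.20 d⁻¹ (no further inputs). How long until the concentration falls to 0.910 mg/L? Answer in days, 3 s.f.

7.17 d

t = ln(C₀/C)/k = ln(3.82/0.910)/0.20 = 1.435/0.20 = 7.173 d.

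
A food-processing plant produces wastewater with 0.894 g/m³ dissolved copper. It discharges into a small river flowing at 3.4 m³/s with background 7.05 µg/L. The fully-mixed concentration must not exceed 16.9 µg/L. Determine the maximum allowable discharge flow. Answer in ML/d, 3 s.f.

3.30 ML/d

7.05 µg/L = 0.00705 mg/L.
16.9 µg/L = 0.0169 mg/L.
Mass balance at complete mixing: C_std·(Q_w + Q_r) = Q_w·C_e + Q_r·C_b.
Rearranging, Q_w = Q_r·(C_std − C_b)/(C_e − C_std) = 3.4·(0.0169 − 0.00705) / (0.894 − 0.0169) = 0.03818 m³/s.
= 3.299 ML/d.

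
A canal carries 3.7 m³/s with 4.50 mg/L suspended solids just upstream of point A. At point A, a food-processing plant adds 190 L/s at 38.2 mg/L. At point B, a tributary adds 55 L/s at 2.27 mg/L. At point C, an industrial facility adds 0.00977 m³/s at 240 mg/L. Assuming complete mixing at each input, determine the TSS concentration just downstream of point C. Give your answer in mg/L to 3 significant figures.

190 L/s = 0.19 m³/s.
After input A: C = (3.7·4.5 + 0.19·38.2) / 3.89 = 6.146 mg/L.
55 L/s = 0.055 m³/s.
After input B: C = (3.89·6.146 + 0.055·2.27) / 3.945 = 6.092 mg/L.
After input C: C = (3.945·6.092 + 0.00977·240) / 3.955 = 6.67 mg/L.

6.67 mg/L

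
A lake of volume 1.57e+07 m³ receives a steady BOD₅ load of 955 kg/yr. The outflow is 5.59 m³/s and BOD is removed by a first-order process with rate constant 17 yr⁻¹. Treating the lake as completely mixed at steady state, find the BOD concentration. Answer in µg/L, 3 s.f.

2.15 µg/L

Outflow Q = 5.59 m³/s × 3.156e+07 s/yr = 1.764e+08 m³/yr.
Steady-state CSTR mass balance: W = Q·C + k·V·C, so C = W/(Q + kV).
Q + kV = 1.764e+08 + 17·1.57e+07 = 4.433e+08 m³/yr.
C = 955/4.433e+08 = 2.154e-06 kg/m³ = 0.002154 mg/L = 2.154 µg/L.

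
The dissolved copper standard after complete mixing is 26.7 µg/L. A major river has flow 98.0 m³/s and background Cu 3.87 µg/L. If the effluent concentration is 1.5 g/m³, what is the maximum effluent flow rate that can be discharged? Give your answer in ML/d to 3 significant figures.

3.87 µg/L = 0.00387 mg/L.
26.7 µg/L = 0.0267 mg/L.
Mass balance at complete mixing: C_std·(Q_w + Q_r) = Q_w·C_e + Q_r·C_b.
Rearranging, Q_w = Q_r·(C_std − C_b)/(C_e − C_std) = 98.0·(0.0267 − 0.00387) / (1.5 − 0.0267) = 1.519 m³/s.
= 131.2 ML/d.

131 ML/d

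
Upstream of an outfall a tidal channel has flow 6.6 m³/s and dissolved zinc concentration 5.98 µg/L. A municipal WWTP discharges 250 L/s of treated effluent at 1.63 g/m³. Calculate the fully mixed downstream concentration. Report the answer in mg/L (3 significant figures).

0.0653 mg/L

250 L/s = 0.25 m³/s.
5.98 µg/L = 0.00598 mg/L.
Flow-weighted mixing gives C = (0.25·1.63 + 6.6·0.00598) / (0.25 + 6.6) = 0.447/6.85 = 0.06525 mg/L.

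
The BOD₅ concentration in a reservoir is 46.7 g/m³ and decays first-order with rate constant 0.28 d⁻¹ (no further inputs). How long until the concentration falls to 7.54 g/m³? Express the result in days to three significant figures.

6.51 d

t = ln(C₀/C)/k = ln(46.7/7.54)/0.28 = 1.824/0.28 = 6.513 d.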